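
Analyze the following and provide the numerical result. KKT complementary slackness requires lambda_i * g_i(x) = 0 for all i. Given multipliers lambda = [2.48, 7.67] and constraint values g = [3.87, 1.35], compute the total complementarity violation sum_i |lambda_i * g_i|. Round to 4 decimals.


KKT complementary slackness check:
lambda_1 * g_1 = 2.48 * 3.87 = 9.5976
lambda_2 * g_2 = 7.67 * 1.35 = 10.3545
Total violation = 9.5976 + 10.3545 = 19.9521


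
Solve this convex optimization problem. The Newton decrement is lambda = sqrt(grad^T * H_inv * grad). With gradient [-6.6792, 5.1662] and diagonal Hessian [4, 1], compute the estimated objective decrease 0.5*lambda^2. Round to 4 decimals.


Step 1: H is diagonal, so H^(-1) * g = [-1.6698, 5.1662].
Step 2: g^T H^(-1) g = sum_i g_i^2 / H_ii
  = (-6.6792)^2/4 + (5.1662)^2/1
  = 11.1529 + 26.6896 = 37.8426
Step 3: Objective decrease = 0.5 * g^T H^(-1) g = 18.9213


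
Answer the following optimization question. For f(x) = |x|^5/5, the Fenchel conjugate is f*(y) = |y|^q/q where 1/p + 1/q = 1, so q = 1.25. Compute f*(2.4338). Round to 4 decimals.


The conjugate exponent q satisfies 1/p + 1/q = 1.
p = 5, so q = 5/(5 - 1) = 1.25
|y|^q = 2.4338^1.25 = 3.0399
f*(2.4338) = 3.0399 / 1.25 = 2.4319


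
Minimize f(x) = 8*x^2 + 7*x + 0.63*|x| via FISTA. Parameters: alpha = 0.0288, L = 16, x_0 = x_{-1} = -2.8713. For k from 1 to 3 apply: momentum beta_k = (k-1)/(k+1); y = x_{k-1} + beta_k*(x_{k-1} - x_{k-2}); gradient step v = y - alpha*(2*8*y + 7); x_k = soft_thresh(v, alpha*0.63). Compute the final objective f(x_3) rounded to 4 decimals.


FISTA on f(x) = 8*x^2 + 7*x + 0.63*|x|
L = 16, alpha = 0.0288
Iteration 1: beta = 0.0, y = -2.8713 + 0.0*(-2.8713 + 2.8713) = -2.8713
  grad(y) = -38.9408, v = y - alpha*grad = -1.7498
  prox(v) = soft_thresh(-1.7498, 0.0181) = -1.7317
Iteration 2: beta = 0.3333, y = -1.7317 + 0.3333*(-1.7317 + 2.8713) = -1.3518
  grad(y) = -14.6285, v = y - alpha*grad = -0.9305
  prox(v) = soft_thresh(-0.9305, 0.0181) = -0.9123
Iteration 3: beta = 0.5, y = -0.9123 + 0.5*(-0.9123 + 1.7317) = -0.5027
  grad(y) = -1.0428, v = y - alpha*grad = -0.4726
  prox(v) = soft_thresh(-0.4726, 0.0181) = -0.4545
f(x_3) = 8*(-0.4545)^2 + 7*(-0.4545) + 0.63*|-0.4545| = -1.2426


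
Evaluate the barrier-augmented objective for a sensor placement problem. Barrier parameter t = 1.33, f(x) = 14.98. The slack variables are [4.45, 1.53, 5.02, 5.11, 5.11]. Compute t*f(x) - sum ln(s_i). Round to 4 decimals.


Step 1: Compute log-barrier.
ln values: [1.4929, 0.4253, 1.6134, 1.6312, 1.6312]
phi = -(1.4929 + 0.4253 + 1.6134 + 1.6312 + 1.6312) = -6.794
Step 2: Compute augmented objective.
t*f(x) = 1.33*14.98 = 19.9234
Total = 19.9234 - 6.794 = 13.1294


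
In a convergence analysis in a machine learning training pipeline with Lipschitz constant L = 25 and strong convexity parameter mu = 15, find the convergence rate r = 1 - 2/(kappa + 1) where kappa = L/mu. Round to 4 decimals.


Step 1: Compute the condition number.
kappa = L/mu = 25/15 = 1.6667
Step 2: Compute the convergence rate.
r = 1 - 2/(kappa + 1) = 1 - 2*mu/(L + mu) = (L - mu)/(L + mu) = 10/40 = 0.25


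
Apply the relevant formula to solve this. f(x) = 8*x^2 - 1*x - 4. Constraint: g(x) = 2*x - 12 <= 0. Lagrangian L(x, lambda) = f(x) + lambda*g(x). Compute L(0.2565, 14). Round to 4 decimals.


Step 1: Evaluate f(x).
f(0.2565) = 8*0.2565^2 - 1*0.2565 - 4 = -3.7302
Step 2: Evaluate g(x).
g(0.2565) = 2*0.2565 - 12 = -11.487
Step 3: Compute Lagrangian.
L = -3.7302 + 14*-11.487 = -164.5482


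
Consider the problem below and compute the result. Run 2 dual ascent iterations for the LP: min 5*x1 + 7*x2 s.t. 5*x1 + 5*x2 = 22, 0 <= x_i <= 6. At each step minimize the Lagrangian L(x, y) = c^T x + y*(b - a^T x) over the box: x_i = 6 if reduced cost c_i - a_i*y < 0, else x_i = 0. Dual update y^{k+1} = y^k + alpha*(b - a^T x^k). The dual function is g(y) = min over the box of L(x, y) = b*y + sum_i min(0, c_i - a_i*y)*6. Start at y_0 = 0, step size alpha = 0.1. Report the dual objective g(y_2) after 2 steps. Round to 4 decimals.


Dual ascent for LP: min 5*x1 + 7*x2, 5*x1 + 5*x2 = 22, 0 <= x_i <= 6
Step 1: y^k = 0.0, reduced costs: (5.0, 7.0)
  x^k = (0.0, 0.0), subgradient = b - a^T x = 22.0
  y^{k+1} = 0.0 + 0.1*22.0 = 2.2
Step 2: y^k = 2.2, reduced costs: (-6.0, -4.0)
  x^k = (6.0, 6.0), subgradient = b - a^T x = -38.0
  y^{k+1} = 2.2 + 0.1*-38.0 = -1.6
Dual objective at y_2 = -1.6: reduced costs (13.0, 15.0), box minimizer x = (0.0, 0.0)
g(y_2) = b*y + (c1 - a1*y)*x1 + (c2 - a2*y)*x2 = 22*(-1.6) + 13.0*0.0 + 15.0*0.0 = -35.2 + 0.0 + 0.0 = -35.2


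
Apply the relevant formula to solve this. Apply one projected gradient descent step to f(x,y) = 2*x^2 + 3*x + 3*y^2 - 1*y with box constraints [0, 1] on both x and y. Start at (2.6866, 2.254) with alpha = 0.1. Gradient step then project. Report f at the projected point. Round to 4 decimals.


Step 1: Compute gradient at (2.6866, 2.254).
grad_x = 2*2*2.6866 + 3 = 13.7464
grad_y = 2*3*2.254 - 1 = 12.524
Step 2: Gradient step.
x_raw = 2.6866 - 0.1*13.7464 = 1.312
y_raw = 2.254 - 0.1*12.524 = 1.0016
Step 3: Project onto [0, 1].
x_proj = clip(1.312) = 1.0
y_proj = clip(1.0016) = 1.0
Step 4: Evaluate f.
f(1.0, 1.0) = 7.0


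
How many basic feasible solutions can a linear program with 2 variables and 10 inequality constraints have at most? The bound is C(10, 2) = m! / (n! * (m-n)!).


Each vertex corresponds to some choice of n active constraints out of m, so the number of vertices is at most C(m, n) = m! / (n!(m-n)!).
m = 10, n = 2
Numerator: 10 * 9
Denominator: 2! = 2
C(10, 2) = 45


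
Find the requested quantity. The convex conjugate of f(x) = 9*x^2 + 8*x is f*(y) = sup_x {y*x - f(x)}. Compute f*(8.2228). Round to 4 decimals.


f*(y) = sup_x {y*x - a*x^2 - b*x} = sup_x {(y-b)*x - a*x^2}
FOC: (y - b) - 2a*x = 0 => x* = (y - b)/(2a)
x* = (8.2228 - 8)/(2*9) = 0.0124
f*(8.2228) = (y-b)^2/(4a) = (8.2228 - 8)^2/(4*9)
= 0.0496/36 = 0.0014


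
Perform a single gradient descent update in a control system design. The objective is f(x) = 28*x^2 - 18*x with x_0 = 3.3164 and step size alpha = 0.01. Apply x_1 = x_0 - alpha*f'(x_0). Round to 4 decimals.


We compute the gradient at x_0 and apply the update.
f'(x) = 56*x - 18
f'(3.3164) = 56*3.3164 - 18 = 167.7184
x_1 = 3.3164 - 0.01*167.7184 = 1.6392


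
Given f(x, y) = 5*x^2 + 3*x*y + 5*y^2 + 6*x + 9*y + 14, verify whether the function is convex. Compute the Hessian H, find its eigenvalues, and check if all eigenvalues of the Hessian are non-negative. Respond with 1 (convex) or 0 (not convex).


The Hessian of f(x,y) = 5*x^2 + 3*x*y + 5*y^2 + 6*x + 9*y + 14 is:
H = [[10, 3], [3, 10]]
Trace = 10 + 10 = 20
Determinant = 10*10 - (3)^2 = 91
Discriminant = (20)^2 - 4*91 = 36.0
Eigenvalues: lambda_1 = 7.0, lambda_2 = 13.0
The function is convex.

1


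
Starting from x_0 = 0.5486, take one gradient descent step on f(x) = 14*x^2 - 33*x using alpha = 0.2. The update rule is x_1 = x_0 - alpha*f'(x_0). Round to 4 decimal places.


We compute the gradient at x_0 and apply the update.
f'(x) = 28*x - 33
f'(0.5486) = 28*0.5486 - 33 = -17.6392
x_1 = 0.5486 - 0.2*-17.6392 = 4.0764


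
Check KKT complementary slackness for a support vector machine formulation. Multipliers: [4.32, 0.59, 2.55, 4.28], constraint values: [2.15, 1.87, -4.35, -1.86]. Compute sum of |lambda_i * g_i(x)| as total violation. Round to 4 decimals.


KKT complementary slackness check:
lambda_1 * g_1 = 4.32 * 2.15 = 9.288
lambda_2 * g_2 = 0.59 * 1.87 = 1.1033
lambda_3 * g_3 = 2.55 * -4.35 = -11.0925
lambda_4 * g_4 = 4.28 * -1.86 = -7.9608
Total violation = 9.288 + 1.1033 + 11.0925 + 7.9608 = 29.4446


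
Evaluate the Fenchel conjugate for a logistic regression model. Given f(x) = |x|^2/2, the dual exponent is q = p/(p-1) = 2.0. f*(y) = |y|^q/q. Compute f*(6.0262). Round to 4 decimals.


The conjugate exponent q satisfies 1/p + 1/q = 1.
p = 2, so q = 2/(2 - 1) = 2.0
|y|^q = 6.0262^2.0 = 36.3151
f*(6.0262) = 36.3151 / 2.0 = 18.1575


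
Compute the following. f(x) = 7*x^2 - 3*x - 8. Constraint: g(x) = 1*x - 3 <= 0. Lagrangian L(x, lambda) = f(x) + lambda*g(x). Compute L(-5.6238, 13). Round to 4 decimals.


Step 1: Evaluate f(x).
f(-5.6238) = 7*(-5.6238)^2 - 3*(-5.6238) - 8 = 230.2613
Step 2: Evaluate g(x).
g(-5.6238) = 1*-5.6238 - 3 = -8.6238
Step 3: Compute Lagrangian.
L = 230.2613 + 13*-8.6238 = 118.1519


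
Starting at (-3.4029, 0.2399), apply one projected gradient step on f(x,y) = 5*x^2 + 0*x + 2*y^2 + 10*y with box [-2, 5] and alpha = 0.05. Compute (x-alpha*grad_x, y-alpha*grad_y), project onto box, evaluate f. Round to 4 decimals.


Step 1: Compute gradient at (-3.4029, 0.2399).
grad_x = 2*5*-3.4029 + 0 = -34.029
grad_y = 2*2*0.2399 + 10 = 10.9596
Step 2: Gradient step.
x_raw = -3.4029 - 0.05*-34.029 = -1.7015
y_raw = 0.2399 - 0.05*10.9596 = -0.3081
Step 3: Project onto [-2, 5].
x_proj = clip(-1.7015) = -1.7015
y_proj = clip(-0.3081) = -0.3081
Step 4: Evaluate f.
f(-1.7015, -0.3081) = 11.5837


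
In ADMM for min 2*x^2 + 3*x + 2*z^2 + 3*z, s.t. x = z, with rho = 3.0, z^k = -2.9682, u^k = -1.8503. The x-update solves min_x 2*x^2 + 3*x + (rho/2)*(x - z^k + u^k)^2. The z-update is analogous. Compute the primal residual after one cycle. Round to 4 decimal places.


ADMM iteration with rho = 3.0, z^k = -2.9682, u^k = -1.8503
Step 1: x-update.
Minimize 2*x^2 + 3*x + (3.0/2)*(x + 2.9682 - 1.8503)^2
FOC: (2*2 + 3.0)*x = -3 + 3.0*(-2.9682 + 1.8503)
x^{k+1} = -0.9077
Step 2: z-update.
Minimize 2*z^2 + 3*z + (3.0/2)*(-0.9077 - z - 1.8503)^2
FOC: (2*2 + 3.0)*z = -3 + 3.0*(-0.9077 - 1.8503)
z^{k+1} = -1.6106
Step 3: u-update.
u^{k+1} = -1.8503 - 0.9077 + 1.6106 = -1.1474
Step 4: Primal residual = |-0.9077 + 1.6106| = 0.7029


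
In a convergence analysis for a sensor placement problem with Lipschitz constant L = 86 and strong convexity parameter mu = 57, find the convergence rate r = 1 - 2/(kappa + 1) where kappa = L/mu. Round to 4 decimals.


Step 1: Compute the condition number.
kappa = L/mu = 86/57 = 1.5088
Step 2: Compute the convergence rate.
r = 1 - 2/(kappa + 1) = 1 - 2*mu/(L + mu) = (L - mu)/(L + mu) = 29/143 = 0.2028


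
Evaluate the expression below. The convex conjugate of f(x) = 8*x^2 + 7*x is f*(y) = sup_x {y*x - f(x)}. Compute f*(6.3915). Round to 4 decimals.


f*(y) = sup_x {y*x - a*x^2 - b*x} = sup_x {(y-b)*x - a*x^2}
FOC: (y - b) - 2a*x = 0 => x* = (y - b)/(2a)
x* = (6.3915 - 7)/(2*8) = -0.038
f*(6.3915) = (y-b)^2/(4a) = (6.3915 - 7)^2/(4*8)
= 0.3703/32 = 0.0116


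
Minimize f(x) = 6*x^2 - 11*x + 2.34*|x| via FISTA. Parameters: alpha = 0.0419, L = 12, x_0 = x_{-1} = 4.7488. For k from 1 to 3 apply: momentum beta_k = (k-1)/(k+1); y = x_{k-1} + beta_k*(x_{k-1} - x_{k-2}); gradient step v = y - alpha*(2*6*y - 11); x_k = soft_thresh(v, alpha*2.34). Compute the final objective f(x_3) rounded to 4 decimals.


FISTA on f(x) = 6*x^2 - 11*x + 2.34*|x|
L = 12, alpha = 0.0419
Iteration 1: beta = 0.0, y = 4.7488 + 0.0*(4.7488 - 4.7488) = 4.7488
  grad(y) = 45.9856, v = y - alpha*grad = 2.822
  prox(v) = soft_thresh(2.822, 0.098) = 2.724
Iteration 2: beta = 0.3333, y = 2.724 + 0.3333*(2.724 - 4.7488) = 2.049
  grad(y) = 13.5881, v = y - alpha*grad = 1.4797
  prox(v) = soft_thresh(1.4797, 0.098) = 1.3816
Iteration 3: beta = 0.5, y = 1.3816 + 0.5*(1.3816 - 2.724) = 0.7105
  grad(y) = -2.4746, v = y - alpha*grad = 0.8141
  prox(v) = soft_thresh(0.8141, 0.098) = 0.7161
f(x_3) = 6*0.7161^2 - 11*0.7161 + 2.34*|0.7161| = -3.1246


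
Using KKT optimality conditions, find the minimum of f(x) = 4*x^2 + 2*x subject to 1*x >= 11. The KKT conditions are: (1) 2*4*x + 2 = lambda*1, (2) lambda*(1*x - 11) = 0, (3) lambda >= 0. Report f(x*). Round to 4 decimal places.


Step 1: Try lambda = 0 (constraint inactive).
x_unc = -2/(2*4) = -0.25
Check: 1*-0.25 = -0.25 < 11 -- violated!
Step 2: Constraint must be active: 1*x = 11
x* = 11/1 = 11.0
lambda = (2*4*11.0 + 2)/1 = 90.0
Step 3: Compute optimal value.
f(x*) = 4*11.0^2 + 2*11.0 = 506.0


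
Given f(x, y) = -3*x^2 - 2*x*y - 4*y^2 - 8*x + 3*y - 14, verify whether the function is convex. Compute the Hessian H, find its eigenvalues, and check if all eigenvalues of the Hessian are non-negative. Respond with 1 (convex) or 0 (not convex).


The Hessian of f(x,y) = -3*x^2 - 2*x*y - 4*y^2 - 8*x + 3*y - 14 is:
H = [[-6, -2], [-2, -8]]
Trace = -6 - 8 = -14
Determinant = -6*-8 - (-2)^2 = 44
Discriminant = (-14)^2 - 4*44 = 20.0
Eigenvalues: lambda_1 = -9.2361, lambda_2 = -4.7639
The function is not convex.

0


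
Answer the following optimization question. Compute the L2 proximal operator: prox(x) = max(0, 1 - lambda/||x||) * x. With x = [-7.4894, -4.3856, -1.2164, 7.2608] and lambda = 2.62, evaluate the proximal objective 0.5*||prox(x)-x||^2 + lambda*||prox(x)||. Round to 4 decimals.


Step 1: Compute ||x||.
||x|| = 11.3808
Step 2: Compute scaling factor.
scale = max(0, 1 - 2.62/11.3808) = 0.7698
Step 3: prox(x) = [-5.7653, -3.376, -0.9364, 5.5893]
||prox(x)|| = 8.7608
Step 4: Proximal objective.
0.5*||prox-x||^2 = 3.4322
lambda*||prox|| = 22.9533
Total = 26.3856


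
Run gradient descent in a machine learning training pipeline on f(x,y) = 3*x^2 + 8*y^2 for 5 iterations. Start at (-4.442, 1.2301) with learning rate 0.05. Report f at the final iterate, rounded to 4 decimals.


Gradient descent on f(x,y) = 3*x^2 + 8*y^2.
Starting point: (-4.442, 1.2301), alpha = 0.05
Step 1: grad_x = 2*3*-4.442 = -26.652, grad_y = 2*8*1.2301 = 19.6816
  x_1 = -4.442 - 0.05*-26.652 = -3.1094
  y_1 = 1.2301 - 0.05*19.6816 = 0.246
Step 2: grad_x = 2*3*-3.1094 = -18.6564, grad_y = 2*8*0.246 = 3.9363
  x_2 = -3.1094 - 0.05*-18.6564 = -2.1766
  y_2 = 0.246 - 0.05*3.9363 = 0.0492
Step 3: grad_x = 2*3*-2.1766 = -13.0595, grad_y = 2*8*0.0492 = 0.7873
  x_3 = -2.1766 - 0.05*-13.0595 = -1.5236
  y_3 = 0.0492 - 0.05*0.7873 = 0.0098
Step 4: grad_x = 2*3*-1.5236 = -9.1416, grad_y = 2*8*0.0098 = 0.1575
  x_4 = -1.5236 - 0.05*-9.1416 = -1.0665
  y_4 = 0.0098 - 0.05*0.1575 = 0.002
Step 5: grad_x = 2*3*-1.0665 = -6.3991, grad_y = 2*8*0.002 = 0.0315
  x_5 = -1.0665 - 0.05*-6.3991 = -0.7466
  y_5 = 0.002 - 0.05*0.0315 = 0.0004
f(-0.7466, 0.0004) = 3*(-0.7466)^2 + 8*0.0004^2 = 1.6721


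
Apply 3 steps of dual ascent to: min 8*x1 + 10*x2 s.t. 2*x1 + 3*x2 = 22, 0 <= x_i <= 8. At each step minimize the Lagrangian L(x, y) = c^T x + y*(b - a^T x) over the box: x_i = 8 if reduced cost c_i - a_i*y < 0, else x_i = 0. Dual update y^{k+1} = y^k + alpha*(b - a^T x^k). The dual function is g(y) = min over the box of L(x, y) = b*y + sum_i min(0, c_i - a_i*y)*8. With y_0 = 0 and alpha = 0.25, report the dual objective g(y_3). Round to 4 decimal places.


Dual ascent for LP: min 8*x1 + 10*x2, 2*x1 + 3*x2 = 22, 0 <= x_i <= 8
Step 1: y^k = 0.0, reduced costs: (8.0, 10.0)
  x^k = (0.0, 0.0), subgradient = b - a^T x = 22.0
  y^{k+1} = 0.0 + 0.25*22.0 = 5.5
Step 2: y^k = 5.5, reduced costs: (-3.0, -6.5)
  x^k = (8.0, 8.0), subgradient = b - a^T x = -18.0
  y^{k+1} = 5.5 + 0.25*-18.0 = 1.0
Step 3: y^k = 1.0, reduced costs: (6.0, 7.0)
  x^k = (0.0, 0.0), subgradient = b - a^T x = 22.0
  y^{k+1} = 1.0 + 0.25*22.0 = 6.5
Dual objective at y_3 = 6.5: reduced costs (-5.0, -9.5), box minimizer x = (8.0, 8.0)
g(y_3) = b*y + (c1 - a1*y)*x1 + (c2 - a2*y)*x2 = 22*6.5 + (-5.0)*8.0 + (-9.5)*8.0 = 143.0 - 40.0 - 76.0 = 27.0


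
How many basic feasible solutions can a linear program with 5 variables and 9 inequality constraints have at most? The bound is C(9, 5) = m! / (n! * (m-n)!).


Each vertex corresponds to some choice of n active constraints out of m, so the number of vertices is at most C(m, n) = m! / (n!(m-n)!).
m = 9, n = 5
Numerator: 9 * 8 * 7 * 6 * 5
Denominator: 5! = 120
C(9, 5) = 126


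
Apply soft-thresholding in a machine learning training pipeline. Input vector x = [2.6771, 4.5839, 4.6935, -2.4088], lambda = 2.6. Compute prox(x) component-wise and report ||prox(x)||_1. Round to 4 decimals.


Soft-thresholding with lambda = 2.6:
prox(2.6771) = sign(2.6771)*max(|2.6771| - 2.6, 0) = 0.0771
prox(4.5839) = sign(4.5839)*max(|4.5839| - 2.6, 0) = 1.9839
prox(4.6935) = sign(4.6935)*max(|4.6935| - 2.6, 0) = 2.0935
prox(-2.4088) = sign(-2.4088)*max(|-2.4088| - 2.6, 0) = 0.0
prox(x) = [0.0771, 1.9839, 2.0935, 0.0]
||prox(x)||_1 = 0.0771 + 1.9839 + 2.0935 + 0.0 = 4.1545


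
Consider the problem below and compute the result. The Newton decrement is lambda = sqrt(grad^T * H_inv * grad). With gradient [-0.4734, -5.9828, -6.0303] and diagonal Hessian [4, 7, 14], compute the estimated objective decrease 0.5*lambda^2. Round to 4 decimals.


Step 1: H is diagonal, so H^(-1) * g = [-0.1184, -0.8547, -0.4307].
Step 2: g^T H^(-1) g = sum_i g_i^2 / H_ii
  = (-0.4734)^2/4 + (-5.9828)^2/7 + (-6.0303)^2/14
  = 0.056 + 5.1134 + 2.5975 = 7.7669
Step 3: Objective decrease = 0.5 * g^T H^(-1) g = 3.8835


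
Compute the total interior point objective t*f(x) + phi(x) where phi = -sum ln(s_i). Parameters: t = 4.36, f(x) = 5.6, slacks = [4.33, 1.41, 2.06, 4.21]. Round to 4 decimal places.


Step 1: Compute log-barrier.
ln values: [1.4656, 0.3436, 0.7227, 1.4375]
phi = -(1.4656 + 0.3436 + 0.7227 + 1.4375) = -3.9693
Step 2: Compute augmented objective.
t*f(x) = 4.36*5.6 = 24.416
Total = 24.416 - 3.9693 = 20.4467


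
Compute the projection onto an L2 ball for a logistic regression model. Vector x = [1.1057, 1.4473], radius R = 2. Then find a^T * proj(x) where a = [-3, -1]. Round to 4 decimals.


Step 1: Compute ||x|| (intermediates to 6 decimals).
||x|| = sqrt(1.1057^2 + 1.4473^2) = 1.821332
Step 2: Project.
Since ||x|| <= R, proj = x (no scaling needed).
proj(x) = [1.1057, 1.4473]
Step 3: Dot product.
a^T * proj(x) = -3*1.1057 - 1*1.4473 = -4.7644


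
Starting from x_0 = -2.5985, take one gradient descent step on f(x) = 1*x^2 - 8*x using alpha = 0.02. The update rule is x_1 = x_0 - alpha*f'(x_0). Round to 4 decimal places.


We compute the gradient at x_0 and apply the update.
f'(x) = 2*x - 8
f'(-2.5985) = 2*-2.5985 - 8 = -13.197
x_1 = -2.5985 - 0.02*-13.197 = -2.3346


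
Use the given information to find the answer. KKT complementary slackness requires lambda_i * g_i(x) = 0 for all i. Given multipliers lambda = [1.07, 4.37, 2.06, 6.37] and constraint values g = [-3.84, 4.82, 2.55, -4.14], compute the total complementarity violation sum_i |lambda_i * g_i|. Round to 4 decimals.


KKT complementary slackness check:
lambda_1 * g_1 = 1.07 * -3.84 = -4.1088
lambda_2 * g_2 = 4.37 * 4.82 = 21.0634
lambda_3 * g_3 = 2.06 * 2.55 = 5.253
lambda_4 * g_4 = 6.37 * -4.14 = -26.3718
Total violation = 4.1088 + 21.0634 + 5.253 + 26.3718 = 56.797


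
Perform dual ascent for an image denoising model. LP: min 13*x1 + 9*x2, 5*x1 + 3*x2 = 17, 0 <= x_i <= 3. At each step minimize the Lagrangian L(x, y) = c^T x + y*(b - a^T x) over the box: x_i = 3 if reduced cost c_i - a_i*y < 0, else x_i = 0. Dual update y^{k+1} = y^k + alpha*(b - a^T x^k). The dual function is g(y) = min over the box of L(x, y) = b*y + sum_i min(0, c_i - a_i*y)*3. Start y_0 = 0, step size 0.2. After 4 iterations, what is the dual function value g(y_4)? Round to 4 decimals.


Dual ascent for LP: min 13*x1 + 9*x2, 5*x1 + 3*x2 = 17, 0 <= x_i <= 3
Step 1: y^k = 0.0, reduced costs: (13.0, 9.0)
  x^k = (0.0, 0.0), subgradient = b - a^T x = 17.0
  y^{k+1} = 0.0 + 0.2*17.0 = 3.4
Step 2: y^k = 3.4, reduced costs: (-4.0, -1.2)
  x^k = (3.0, 3.0), subgradient = b - a^T x = -7.0
  y^{k+1} = 3.4 + 0.2*-7.0 = 2.0
Step 3: y^k = 2.0, reduced costs: (3.0, 3.0)
  x^k = (0.0, 0.0), subgradient = b - a^T x = 17.0
  y^{k+1} = 2.0 + 0.2*17.0 = 5.4
Step 4: y^k = 5.4, reduced costs: (-14.0, -7.2)
  x^k = (3.0, 3.0), subgradient = b - a^T x = -7.0
  y^{k+1} = 5.4 + 0.2*-7.0 = 4.0
Dual objective at y_4 = 4.0: reduced costs (-7.0, -3.0), box minimizer x = (3.0, 3.0)
g(y_4) = b*y + (c1 - a1*y)*x1 + (c2 - a2*y)*x2 = 17*4.0 + (-7.0)*3.0 + (-3.0)*3.0 = 68.0 - 21.0 - 9.0 = 38.0


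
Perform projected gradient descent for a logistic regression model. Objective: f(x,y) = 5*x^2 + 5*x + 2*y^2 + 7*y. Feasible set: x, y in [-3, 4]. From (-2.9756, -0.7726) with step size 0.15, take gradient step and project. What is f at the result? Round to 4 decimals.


Step 1: Compute gradient at (-2.9756, -0.7726).
grad_x = 2*5*-2.9756 + 5 = -24.756
grad_y = 2*2*-0.7726 + 7 = 3.9096
Step 2: Gradient step.
x_raw = -2.9756 - 0.15*-24.756 = 0.7378
y_raw = -0.7726 - 0.15*3.9096 = -1.359
Step 3: Project onto [-3, 4].
x_proj = clip(0.7378) = 0.7378
y_proj = clip(-1.359) = -1.359
Step 4: Evaluate f.
f(0.7378, -1.359) = 0.5914


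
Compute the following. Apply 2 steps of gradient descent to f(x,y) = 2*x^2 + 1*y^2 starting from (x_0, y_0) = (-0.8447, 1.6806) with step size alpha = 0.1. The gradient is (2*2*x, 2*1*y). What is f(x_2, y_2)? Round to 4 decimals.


Gradient descent on f(x,y) = 2*x^2 + 1*y^2.
Starting point: (-0.8447, 1.6806), alpha = 0.1
Step 1: grad_x = 2*2*-0.8447 = -3.3788, grad_y = 2*1*1.6806 = 3.3612
  x_1 = -0.8447 - 0.1*-3.3788 = -0.5068
  y_1 = 1.6806 - 0.1*3.3612 = 1.3445
Step 2: grad_x = 2*2*-0.5068 = -2.0273, grad_y = 2*1*1.3445 = 2.689
  x_2 = -0.5068 - 0.1*-2.0273 = -0.3041
  y_2 = 1.3445 - 0.1*2.689 = 1.0756
f(-0.3041, 1.0756) = 2*(-0.3041)^2 + 1*1.0756^2 = 1.3418


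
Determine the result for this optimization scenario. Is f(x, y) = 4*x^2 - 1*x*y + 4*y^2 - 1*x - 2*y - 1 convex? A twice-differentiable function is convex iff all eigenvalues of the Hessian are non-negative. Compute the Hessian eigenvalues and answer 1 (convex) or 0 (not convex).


The Hessian of f(x,y) = 4*x^2 - 1*x*y + 4*y^2 - 1*x - 2*y - 1 is:
H = [[8, -1], [-1, 8]]
Trace = 8 + 8 = 16
Determinant = 8*8 - (-1)^2 = 63
Discriminant = (16)^2 - 4*63 = 4.0
Eigenvalues: lambda_1 = 7.0, lambda_2 = 9.0
The function is convex.

1


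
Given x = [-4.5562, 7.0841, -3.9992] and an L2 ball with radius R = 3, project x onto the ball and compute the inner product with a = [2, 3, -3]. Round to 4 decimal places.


Step 1: Compute ||x|| (intermediates to 6 decimals).
||x|| = sqrt((-4.5562)^2 + 7.0841^2 + (-3.9992)^2) = 9.324003
Step 2: Project.
Since ||x|| > R, scale = R/||x|| = 3/9.324003 = 0.32175, proj(x) = scale * x
proj(x) = [-1.465957, 2.279309, -1.286743]
Step 3: Dot product.
a^T * proj(x) = 2*(-1.465957) + 3*2.279309 - 3*(-1.286743) = 7.7662


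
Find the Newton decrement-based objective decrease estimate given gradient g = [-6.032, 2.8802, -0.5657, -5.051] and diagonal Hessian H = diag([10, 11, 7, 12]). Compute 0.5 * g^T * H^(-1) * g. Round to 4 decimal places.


Step 1: H is diagonal, so H^(-1) * g = [-0.6032, 0.2618, -0.0808, -0.4209].
Step 2: g^T H^(-1) g = sum_i g_i^2 / H_ii
  = (-6.032)^2/10 + (2.8802)^2/11 + (-0.5657)^2/7 + (-5.051)^2/12
  = 3.6385 + 0.7541 + 0.0457 + 2.1261 = 6.5644
Step 3: Objective decrease = 0.5 * g^T H^(-1) g = 3.2822


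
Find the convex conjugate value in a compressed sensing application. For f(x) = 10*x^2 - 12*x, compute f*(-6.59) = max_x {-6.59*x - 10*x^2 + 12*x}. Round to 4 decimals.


f*(y) = sup_x {y*x - a*x^2 - b*x} = sup_x {(y-b)*x - a*x^2}
FOC: (y - b) - 2a*x = 0 => x* = (y - b)/(2a)
x* = (-6.59 + 12)/(2*10) = 0.2705
f*(-6.59) = (y-b)^2/(4a) = (-6.59 + 12)^2/(4*10)
= 29.2681/40 = 0.7317


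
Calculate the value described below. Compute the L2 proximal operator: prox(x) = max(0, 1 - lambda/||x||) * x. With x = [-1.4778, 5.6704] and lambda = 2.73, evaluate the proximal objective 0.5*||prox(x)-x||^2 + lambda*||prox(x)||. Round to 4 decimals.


Step 1: Compute ||x||.
||x|| = 5.8598
Step 2: Compute scaling factor.
scale = max(0, 1 - 2.73/5.8598) = 0.5341
Step 3: prox(x) = [-0.7893, 3.0286]
||prox(x)|| = 3.1298
Step 4: Proximal objective.
0.5*||prox-x||^2 = 3.7265
lambda*||prox|| = 8.5444
Total = 12.2708


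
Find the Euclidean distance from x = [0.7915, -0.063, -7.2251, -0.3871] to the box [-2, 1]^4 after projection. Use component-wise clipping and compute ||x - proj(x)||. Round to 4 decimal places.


Project each component onto [-2, 1].
clip(0.7915) = 0.7915, clip(-0.063) = -0.063, clip(-7.2251) = -2.0, clip(-0.3871) = -0.3871
Projection = [0.7915, -0.063, -2.0, -0.3871]
Squared diffs: [0.0, 0.0, 27.3017, 0.0]
Distance = sqrt(27.3017) = 5.2251


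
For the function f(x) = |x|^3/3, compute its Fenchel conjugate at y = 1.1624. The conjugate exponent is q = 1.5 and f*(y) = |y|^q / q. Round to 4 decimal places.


The conjugate exponent q satisfies 1/p + 1/q = 1.
p = 3, so q = 3/(3 - 1) = 1.5
|y|^q = 1.1624^1.5 = 1.2532
f*(1.1624) = 1.2532 / 1.5 = 0.8355


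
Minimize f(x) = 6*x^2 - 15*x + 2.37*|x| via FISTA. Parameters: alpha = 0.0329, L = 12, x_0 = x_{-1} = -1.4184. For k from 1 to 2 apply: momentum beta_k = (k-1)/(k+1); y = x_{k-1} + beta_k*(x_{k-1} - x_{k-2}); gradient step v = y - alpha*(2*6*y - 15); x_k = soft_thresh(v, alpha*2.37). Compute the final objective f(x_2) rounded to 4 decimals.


FISTA on f(x) = 6*x^2 - 15*x + 2.37*|x|
L = 12, alpha = 0.0329
Iteration 1: beta = 0.0, y = -1.4184 + 0.0*(-1.4184 + 1.4184) = -1.4184
  grad(y) = -32.0208, v = y - alpha*grad = -0.3649
  prox(v) = soft_thresh(-0.3649, 0.078) = -0.2869
Iteration 2: beta = 0.3333, y = -0.2869 + 0.3333*(-0.2869 + 1.4184) = 0.0902
  grad(y) = -13.9175, v = y - alpha*grad = 0.5481
  prox(v) = soft_thresh(0.5481, 0.078) = 0.4701
f(x_2) = 6*0.4701^2 - 15*0.4701 + 2.37*|0.4701| = -4.6116


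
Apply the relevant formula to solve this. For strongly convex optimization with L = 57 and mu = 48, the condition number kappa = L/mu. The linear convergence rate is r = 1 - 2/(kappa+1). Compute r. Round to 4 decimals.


Step 1: Compute the condition number.
kappa = L/mu = 57/48 = 1.1875
Step 2: Compute the convergence rate.
r = 1 - 2/(kappa + 1) = 1 - 2*mu/(L + mu) = (L - mu)/(L + mu) = 9/105 = 0.0857


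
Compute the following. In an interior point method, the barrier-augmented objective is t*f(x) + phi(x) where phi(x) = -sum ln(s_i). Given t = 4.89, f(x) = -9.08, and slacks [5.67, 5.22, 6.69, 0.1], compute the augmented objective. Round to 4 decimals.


Step 1: Compute log-barrier.
ln values: [1.7352, 1.6525, 1.9006, -2.3026]
phi = -(1.7352 + 1.6525 + 1.9006 - 2.3026) = -2.9857
Step 2: Compute augmented objective.
t*f(x) = 4.89*-9.08 = -44.4012
Total = -44.4012 - 2.9857 = -47.3869


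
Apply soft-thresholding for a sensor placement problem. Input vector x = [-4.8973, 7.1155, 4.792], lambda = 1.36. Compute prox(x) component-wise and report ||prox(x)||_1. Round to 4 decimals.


Soft-thresholding with lambda = 1.36:
prox(-4.8973) = sign(-4.8973)*max(|-4.8973| - 1.36, 0) = -3.5373
prox(7.1155) = sign(7.1155)*max(|7.1155| - 1.36, 0) = 5.7555
prox(4.792) = sign(4.792)*max(|4.792| - 1.36, 0) = 3.432
prox(x) = [-3.5373, 5.7555, 3.432]
||prox(x)||_1 = 3.5373 + 5.7555 + 3.432 = 12.7248


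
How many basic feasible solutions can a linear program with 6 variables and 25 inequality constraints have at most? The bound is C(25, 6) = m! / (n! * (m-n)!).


Each vertex corresponds to some choice of n active constraints out of m, so the number of vertices is at most C(m, n) = m! / (n!(m-n)!).
m = 25, n = 6
Numerator: 25 * 24 * 23 * 22 * 21 * 20
Denominator: 6! = 720
C(25, 6) = 177100


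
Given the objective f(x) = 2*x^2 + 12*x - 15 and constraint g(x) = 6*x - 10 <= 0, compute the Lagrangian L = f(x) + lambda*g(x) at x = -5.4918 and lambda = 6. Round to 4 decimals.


Step 1: Evaluate f(x).
f(-5.4918) = 2*(-5.4918)^2 + 12*(-5.4918) - 15 = -20.5819
Step 2: Evaluate g(x).
g(-5.4918) = 6*-5.4918 - 10 = -42.9508
Step 3: Compute Lagrangian.
L = -20.5819 + 6*-42.9508 = -278.2867


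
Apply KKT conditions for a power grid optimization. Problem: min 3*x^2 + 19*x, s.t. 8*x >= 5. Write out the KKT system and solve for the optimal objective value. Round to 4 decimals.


Step 1: Try lambda = 0 (constraint inactive).
x_unc = -19/(2*3) = -3.1667
Check: 8*-3.1667 = -25.3336 < 5 -- violated!
Step 2: Constraint must be active: 8*x = 5
x* = 5/8 = 0.625
lambda = (2*3*0.625 + 19)/8 = 2.8438
Step 3: Compute optimal value.
f(x*) = 3*0.625^2 + 19*0.625 = 13.0469


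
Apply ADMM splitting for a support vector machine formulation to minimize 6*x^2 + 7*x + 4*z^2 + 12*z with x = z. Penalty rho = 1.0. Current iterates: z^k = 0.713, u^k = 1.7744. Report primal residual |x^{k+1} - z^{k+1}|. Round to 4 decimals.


ADMM iteration with rho = 1.0, z^k = 0.713, u^k = 1.7744
Step 1: x-update.
Minimize 6*x^2 + 7*x + (1.0/2)*(x - 0.713 + 1.7744)^2
FOC: (2*6 + 1.0)*x = -7 + 1.0*(0.713 - 1.7744)
x^{k+1} = -0.6201
Step 2: z-update.
Minimize 4*z^2 + 12*z + (1.0/2)*(-0.6201 - z + 1.7744)^2
FOC: (2*4 + 1.0)*z = -12 + 1.0*(-0.6201 + 1.7744)
z^{k+1} = -1.2051
Step 3: u-update.
u^{k+1} = 1.7744 - 0.6201 + 1.2051 = 2.3594
Step 4: Primal residual = |-0.6201 + 1.2051| = 0.585


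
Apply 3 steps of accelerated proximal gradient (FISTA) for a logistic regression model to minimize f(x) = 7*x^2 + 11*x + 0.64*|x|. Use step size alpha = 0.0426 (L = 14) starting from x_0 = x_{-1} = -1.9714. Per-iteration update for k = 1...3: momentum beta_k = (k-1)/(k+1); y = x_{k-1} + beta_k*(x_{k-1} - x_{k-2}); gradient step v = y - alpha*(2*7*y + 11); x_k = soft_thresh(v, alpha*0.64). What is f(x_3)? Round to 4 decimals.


FISTA on f(x) = 7*x^2 + 11*x + 0.64*|x|
L = 14, alpha = 0.0426
Iteration 1: beta = 0.0, y = -1.9714 + 0.0*(-1.9714 + 1.9714) = -1.9714
  grad(y) = -16.5996, v = y - alpha*grad = -1.2643
  prox(v) = soft_thresh(-1.2643, 0.0273) = -1.237
Iteration 2: beta = 0.3333, y = -1.237 + 0.3333*(-1.237 + 1.9714) = -0.9922
  grad(y) = -2.8907, v = y - alpha*grad = -0.869
  prox(v) = soft_thresh(-0.869, 0.0273) = -0.8418
Iteration 3: beta = 0.5, y = -0.8418 + 0.5*(-0.8418 + 1.237) = -0.6442
  grad(y) = 1.9815, v = y - alpha*grad = -0.7286
  prox(v) = soft_thresh(-0.7286, 0.0273) = -0.7013
f(x_3) = 7*(-0.7013)^2 + 11*(-0.7013) + 0.64*|-0.7013| = -3.8227


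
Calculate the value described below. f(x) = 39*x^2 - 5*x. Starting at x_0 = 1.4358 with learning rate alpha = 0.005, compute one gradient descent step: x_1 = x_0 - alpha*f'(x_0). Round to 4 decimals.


We compute the gradient at x_0 and apply the update.
f'(x) = 78*x - 5
f'(1.4358) = 78*1.4358 - 5 = 106.9924
x_1 = 1.4358 - 0.005*106.9924 = 0.9008


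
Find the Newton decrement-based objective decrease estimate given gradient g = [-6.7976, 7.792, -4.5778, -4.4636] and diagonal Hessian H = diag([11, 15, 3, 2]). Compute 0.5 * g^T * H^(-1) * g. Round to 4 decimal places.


Step 1: H is diagonal, so H^(-1) * g = [-0.618, 0.5195, -1.5259, -2.2318].
Step 2: g^T H^(-1) g = sum_i g_i^2 / H_ii
  = (-6.7976)^2/11 + (7.792)^2/15 + (-4.5778)^2/3 + (-4.4636)^2/2
  = 4.2007 + 4.0477 + 6.9854 + 9.9619 = 25.1956
Step 3: Objective decrease = 0.5 * g^T H^(-1) g = 12.5978


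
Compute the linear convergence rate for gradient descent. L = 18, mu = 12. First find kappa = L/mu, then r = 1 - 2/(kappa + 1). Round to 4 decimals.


Step 1: Compute the condition number.
kappa = L/mu = 18/12 = 1.5
Step 2: Compute the convergence rate.
r = 1 - 2/(kappa + 1) = 1 - 2*mu/(L + mu) = (L - mu)/(L + mu) = 6/30 = 0.2


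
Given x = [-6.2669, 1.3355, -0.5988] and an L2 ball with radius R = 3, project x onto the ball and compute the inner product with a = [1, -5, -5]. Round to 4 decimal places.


Step 1: Compute ||x|| (intermediates to 6 decimals).
||x|| = sqrt((-6.2669)^2 + 1.3355^2 + (-0.5988)^2) = 6.435539
Step 2: Project.
Since ||x|| > R, scale = R/||x|| = 3/6.435539 = 0.466161, proj(x) = scale * x
proj(x) = [-2.921384, 0.622558, -0.279137]
Step 3: Dot product.
a^T * proj(x) = 1*(-2.921384) - 5*0.622558 - 5*(-0.279137) = -4.6385


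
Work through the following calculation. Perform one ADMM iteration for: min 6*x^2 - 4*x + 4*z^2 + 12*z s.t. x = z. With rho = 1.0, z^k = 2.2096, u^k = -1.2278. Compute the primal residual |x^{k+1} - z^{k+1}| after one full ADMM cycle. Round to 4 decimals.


ADMM iteration with rho = 1.0, z^k = 2.2096, u^k = -1.2278
Step 1: x-update.
Minimize 6*x^2 - 4*x + (1.0/2)*(x - 2.2096 - 1.2278)^2
FOC: (2*6 + 1.0)*x = 4 + 1.0*(2.2096 + 1.2278)
x^{k+1} = 0.5721
Step 2: z-update.
Minimize 4*z^2 + 12*z + (1.0/2)*(0.5721 - z - 1.2278)^2
FOC: (2*4 + 1.0)*z = -12 + 1.0*(0.5721 - 1.2278)
z^{k+1} = -1.4062
Step 3: u-update.
u^{k+1} = -1.2278 + 0.5721 + 1.4062 = 0.7505
Step 4: Primal residual = |0.5721 + 1.4062| = 1.9783


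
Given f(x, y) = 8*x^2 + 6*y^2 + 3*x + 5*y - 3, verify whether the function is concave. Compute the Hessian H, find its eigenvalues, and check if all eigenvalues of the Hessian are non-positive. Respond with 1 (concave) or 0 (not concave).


The Hessian of f(x,y) = 8*x^2 + 6*y^2 + 3*x + 5*y - 3 is:
H = [[16, 0], [0, 12]]
Trace = 16 + 12 = 28
Determinant = 16*12 - (0)^2 = 192
Discriminant = (28)^2 - 4*192 = 16.0
Eigenvalues: lambda_1 = 12.0, lambda_2 = 16.0
The function is not concave.

0


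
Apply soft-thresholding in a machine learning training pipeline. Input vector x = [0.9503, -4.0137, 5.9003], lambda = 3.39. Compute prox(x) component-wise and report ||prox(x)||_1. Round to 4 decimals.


Soft-thresholding with lambda = 3.39:
prox(0.9503) = sign(0.9503)*max(|0.9503| - 3.39, 0) = 0.0
prox(-4.0137) = sign(-4.0137)*max(|-4.0137| - 3.39, 0) = -0.6237
prox(5.9003) = sign(5.9003)*max(|5.9003| - 3.39, 0) = 2.5103
prox(x) = [0.0, -0.6237, 2.5103]
||prox(x)||_1 = 0.0 + 0.6237 + 2.5103 = 3.134


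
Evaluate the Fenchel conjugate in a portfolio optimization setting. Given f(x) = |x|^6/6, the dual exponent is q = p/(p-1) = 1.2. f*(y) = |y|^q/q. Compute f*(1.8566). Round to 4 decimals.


The conjugate exponent q satisfies 1/p + 1/q = 1.
p = 6, so q = 6/(6 - 1) = 1.2
|y|^q = 1.8566^1.2 = 2.1012
f*(1.8566) = 2.1012 / 1.2 = 1.751


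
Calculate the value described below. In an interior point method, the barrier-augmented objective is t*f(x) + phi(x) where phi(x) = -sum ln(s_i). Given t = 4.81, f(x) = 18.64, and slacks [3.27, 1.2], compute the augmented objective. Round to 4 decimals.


Step 1: Compute log-barrier.
ln values: [1.1848, 0.1823]
phi = -(1.1848 + 0.1823) = -1.3671
Step 2: Compute augmented objective.
t*f(x) = 4.81*18.64 = 89.6584
Total = 89.6584 - 1.3671 = 88.2913


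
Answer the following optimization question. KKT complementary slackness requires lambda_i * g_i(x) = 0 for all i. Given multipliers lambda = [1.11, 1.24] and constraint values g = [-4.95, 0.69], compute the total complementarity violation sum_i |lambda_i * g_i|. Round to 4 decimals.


KKT complementary slackness check:
lambda_1 * g_1 = 1.11 * -4.95 = -5.4945
lambda_2 * g_2 = 1.24 * 0.69 = 0.8556
Total violation = 5.4945 + 0.8556 = 6.3501


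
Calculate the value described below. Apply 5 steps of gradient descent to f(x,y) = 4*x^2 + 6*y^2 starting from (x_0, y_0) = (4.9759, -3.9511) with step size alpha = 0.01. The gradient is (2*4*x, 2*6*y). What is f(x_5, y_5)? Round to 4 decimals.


Gradient descent on f(x,y) = 4*x^2 + 6*y^2.
Starting point: (4.9759, -3.9511), alpha = 0.01
Step 1: grad_x = 2*4*4.9759 = 39.8072, grad_y = 2*6*-3.9511 = -47.4132
  x_1 = 4.9759 - 0.01*39.8072 = 4.5778
  y_1 = -3.9511 - 0.01*-47.4132 = -3.477
Step 2: grad_x = 2*4*4.5778 = 36.6226, grad_y = 2*6*-3.477 = -41.7236
  x_2 = 4.5778 - 0.01*36.6226 = 4.2116
  y_2 = -3.477 - 0.01*-41.7236 = -3.0597
Step 3: grad_x = 2*4*4.2116 = 33.6928, grad_y = 2*6*-3.0597 = -36.7168
  x_3 = 4.2116 - 0.01*33.6928 = 3.8747
  y_3 = -3.0597 - 0.01*-36.7168 = -2.6926
Step 4: grad_x = 2*4*3.8747 = 30.9974, grad_y = 2*6*-2.6926 = -32.3108
  x_4 = 3.8747 - 0.01*30.9974 = 3.5647
  y_4 = -2.6926 - 0.01*-32.3108 = -2.3695
Step 5: grad_x = 2*4*3.5647 = 28.5176, grad_y = 2*6*-2.3695 = -28.4335
  x_5 = 3.5647 - 0.01*28.5176 = 3.2795
  y_5 = -2.3695 - 0.01*-28.4335 = -2.0851
f(3.2795, -2.0851) = 4*3.2795^2 + 6*(-2.0851)^2 = 69.1075


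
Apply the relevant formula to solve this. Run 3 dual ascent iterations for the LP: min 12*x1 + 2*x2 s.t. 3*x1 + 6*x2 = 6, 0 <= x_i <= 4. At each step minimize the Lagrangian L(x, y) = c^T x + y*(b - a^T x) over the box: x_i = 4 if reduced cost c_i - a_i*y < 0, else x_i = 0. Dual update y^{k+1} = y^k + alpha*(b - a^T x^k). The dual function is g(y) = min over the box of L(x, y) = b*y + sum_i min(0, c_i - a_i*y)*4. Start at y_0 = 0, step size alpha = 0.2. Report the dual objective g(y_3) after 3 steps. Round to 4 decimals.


Dual ascent for LP: min 12*x1 + 2*x2, 3*x1 + 6*x2 = 6, 0 <= x_i <= 4
Step 1: y^k = 0.0, reduced costs: (12.0, 2.0)
  x^k = (0.0, 0.0), subgradient = b - a^T x = 6.0
  y^{k+1} = 0.0 + 0.2*6.0 = 1.2
Step 2: y^k = 1.2, reduced costs: (8.4, -5.2)
  x^k = (0.0, 4.0), subgradient = b - a^T x = -18.0
  y^{k+1} = 1.2 + 0.2*-18.0 = -2.4
Step 3: y^k = -2.4, reduced costs: (19.2, 16.4)
  x^k = (0.0, 0.0), subgradient = b - a^T x = 6.0
  y^{k+1} = -2.4 + 0.2*6.0 = -1.2
Dual objective at y_3 = -1.2: reduced costs (15.6, 9.2), box minimizer x = (0.0, 0.0)
g(y_3) = b*y + (c1 - a1*y)*x1 + (c2 - a2*y)*x2 = 6*(-1.2) + 15.6*0.0 + 9.2*0.0 = -7.2 + 0.0 + 0.0 = -7.2


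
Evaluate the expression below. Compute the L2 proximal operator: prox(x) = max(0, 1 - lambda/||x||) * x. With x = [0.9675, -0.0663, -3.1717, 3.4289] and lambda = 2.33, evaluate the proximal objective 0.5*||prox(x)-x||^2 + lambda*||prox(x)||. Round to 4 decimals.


Step 1: Compute ||x||.
||x|| = 4.7705
Step 2: Compute scaling factor.
scale = max(0, 1 - 2.33/4.7705) = 0.5116
Step 3: prox(x) = [0.495, -0.0339, -1.6226, 1.7542]
||prox(x)|| = 2.4405
Step 4: Proximal objective.
0.5*||prox-x||^2 = 2.7145
lambda*||prox|| = 5.6864
Total = 8.4008


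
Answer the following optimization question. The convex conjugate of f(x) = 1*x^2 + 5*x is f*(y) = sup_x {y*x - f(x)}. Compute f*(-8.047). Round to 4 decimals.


f*(y) = sup_x {y*x - a*x^2 - b*x} = sup_x {(y-b)*x - a*x^2}
FOC: (y - b) - 2a*x = 0 => x* = (y - b)/(2a)
x* = (-8.047 - 5)/(2*1) = -6.5235
f*(-8.047) = (y-b)^2/(4a) = (-8.047 - 5)^2/(4*1)
= 170.2242/4 = 42.5561


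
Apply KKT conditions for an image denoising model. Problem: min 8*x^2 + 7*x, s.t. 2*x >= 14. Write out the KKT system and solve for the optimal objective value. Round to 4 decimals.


Step 1: Try lambda = 0 (constraint inactive).
x_unc = -7/(2*8) = -0.4375
Check: 2*-0.4375 = -0.875 < 14 -- violated!
Step 2: Constraint must be active: 2*x = 14
x* = 14/2 = 7.0
lambda = (2*8*7.0 + 7)/2 = 59.5
Step 3: Compute optimal value.
f(x*) = 8*7.0^2 + 7*7.0 = 441.0


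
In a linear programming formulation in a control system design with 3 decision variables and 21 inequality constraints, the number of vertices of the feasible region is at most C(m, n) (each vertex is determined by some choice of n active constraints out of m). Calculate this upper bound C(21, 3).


Each vertex corresponds to some choice of n active constraints out of m, so the number of vertices is at most C(m, n) = m! / (n!(m-n)!).
m = 21, n = 3
Numerator: 21 * 20 * 19
Denominator: 3! = 6
C(21, 3) = 1330


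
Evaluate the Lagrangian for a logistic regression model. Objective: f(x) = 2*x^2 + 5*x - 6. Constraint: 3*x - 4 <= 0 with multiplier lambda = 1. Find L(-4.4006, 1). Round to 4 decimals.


Step 1: Evaluate f(x).
f(-4.4006) = 2*(-4.4006)^2 + 5*(-4.4006) - 6 = 10.7276
Step 2: Evaluate g(x).
g(-4.4006) = 3*-4.4006 - 4 = -17.2018
Step 3: Compute Lagrangian.
L = 10.7276 + 1*-17.2018 = -6.4742


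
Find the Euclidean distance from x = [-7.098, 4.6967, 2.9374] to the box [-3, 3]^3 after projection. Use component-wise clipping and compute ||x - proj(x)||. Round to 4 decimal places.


Project each component onto [-3, 3].
clip(-7.098) = -3.0, clip(4.6967) = 3.0, clip(2.9374) = 2.9374
Projection = [-3.0, 3.0, 2.9374]
Squared diffs: [16.7936, 2.8788, 0.0]
Distance = sqrt(19.6724) = 4.4354


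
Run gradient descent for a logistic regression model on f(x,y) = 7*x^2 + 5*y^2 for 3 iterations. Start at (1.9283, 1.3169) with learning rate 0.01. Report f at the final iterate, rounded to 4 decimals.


Gradient descent on f(x,y) = 7*x^2 + 5*y^2.
Starting point: (1.9283, 1.3169), alpha = 0.01
Step 1: grad_x = 2*7*1.9283 = 26.9962, grad_y = 2*5*1.3169 = 13.169
  x_1 = 1.9283 - 0.01*26.9962 = 1.6583
  y_1 = 1.3169 - 0.01*13.169 = 1.1852
Step 2: grad_x = 2*7*1.6583 = 23.2167, grad_y = 2*5*1.1852 = 11.8521
  x_2 = 1.6583 - 0.01*23.2167 = 1.4262
  y_2 = 1.1852 - 0.01*11.8521 = 1.0667
Step 3: grad_x = 2*7*1.4262 = 19.9664, grad_y = 2*5*1.0667 = 10.6669
  x_3 = 1.4262 - 0.01*19.9664 = 1.2265
  y_3 = 1.0667 - 0.01*10.6669 = 0.96
f(1.2265, 0.96) = 7*1.2265^2 + 5*0.96^2 = 15.1384
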